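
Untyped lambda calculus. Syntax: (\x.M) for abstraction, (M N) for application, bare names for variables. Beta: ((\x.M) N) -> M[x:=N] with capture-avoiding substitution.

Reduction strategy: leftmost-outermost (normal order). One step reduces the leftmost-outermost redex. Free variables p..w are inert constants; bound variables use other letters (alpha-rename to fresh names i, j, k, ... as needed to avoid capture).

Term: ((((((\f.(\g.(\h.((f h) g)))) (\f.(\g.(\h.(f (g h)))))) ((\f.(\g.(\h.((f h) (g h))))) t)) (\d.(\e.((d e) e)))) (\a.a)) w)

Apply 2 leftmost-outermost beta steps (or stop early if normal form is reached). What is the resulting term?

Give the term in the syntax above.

Step 0: ((((((\f.(\g.(\h.((f h) g)))) (\f.(\g.(\h.(f (g h)))))) ((\f.(\g.(\h.((f h) (g h))))) t)) (\d.(\e.((d e) e)))) (\a.a)) w)
Step 1: (((((\g.(\h.(((\f.(\g.(\h.(f (g h))))) h) g))) ((\f.(\g.(\h.((f h) (g h))))) t)) (\d.(\e.((d e) e)))) (\a.a)) w)
Step 2: ((((\h.(((\f.(\g.(\h.(f (g h))))) h) ((\f.(\g.(\h.((f h) (g h))))) t))) (\d.(\e.((d e) e)))) (\a.a)) w)

Answer: ((((\h.(((\f.(\g.(\h.(f (g h))))) h) ((\f.(\g.(\h.((f h) (g h))))) t))) (\d.(\e.((d e) e)))) (\a.a)) w)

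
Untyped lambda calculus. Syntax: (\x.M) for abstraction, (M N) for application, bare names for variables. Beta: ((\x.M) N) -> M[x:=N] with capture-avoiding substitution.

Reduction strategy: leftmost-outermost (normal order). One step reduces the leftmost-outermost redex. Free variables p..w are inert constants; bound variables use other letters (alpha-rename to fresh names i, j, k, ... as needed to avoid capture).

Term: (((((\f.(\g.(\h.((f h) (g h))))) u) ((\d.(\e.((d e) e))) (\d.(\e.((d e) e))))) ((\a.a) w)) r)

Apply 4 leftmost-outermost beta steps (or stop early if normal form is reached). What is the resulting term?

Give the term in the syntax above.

Step 0: (((((\f.(\g.(\h.((f h) (g h))))) u) ((\d.(\e.((d e) e))) (\d.(\e.((d e) e))))) ((\a.a) w)) r)
Step 1: ((((\g.(\h.((u h) (g h)))) ((\d.(\e.((d e) e))) (\d.(\e.((d e) e))))) ((\a.a) w)) r)
Step 2: (((\h.((u h) (((\d.(\e.((d e) e))) (\d.(\e.((d e) e)))) h))) ((\a.a) w)) r)
Step 3: (((u ((\a.a) w)) (((\d.(\e.((d e) e))) (\d.(\e.((d e) e)))) ((\a.a) w))) r)
Step 4: (((u w) (((\d.(\e.((d e) e))) (\d.(\e.((d e) e)))) ((\a.a) w))) r)

Answer: (((u w) (((\d.(\e.((d e) e))) (\d.(\e.((d e) e)))) ((\a.a) w))) r)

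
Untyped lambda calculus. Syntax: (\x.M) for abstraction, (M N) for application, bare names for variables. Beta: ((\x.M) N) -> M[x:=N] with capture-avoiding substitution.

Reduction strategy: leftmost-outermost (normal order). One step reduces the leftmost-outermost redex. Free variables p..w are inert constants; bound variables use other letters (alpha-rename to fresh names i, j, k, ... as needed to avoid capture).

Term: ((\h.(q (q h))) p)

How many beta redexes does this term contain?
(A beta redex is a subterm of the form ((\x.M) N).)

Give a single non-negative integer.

Term: ((\h.(q (q h))) p)
  Redex: ((\h.(q (q h))) p)
Total redexes: 1

Answer: 1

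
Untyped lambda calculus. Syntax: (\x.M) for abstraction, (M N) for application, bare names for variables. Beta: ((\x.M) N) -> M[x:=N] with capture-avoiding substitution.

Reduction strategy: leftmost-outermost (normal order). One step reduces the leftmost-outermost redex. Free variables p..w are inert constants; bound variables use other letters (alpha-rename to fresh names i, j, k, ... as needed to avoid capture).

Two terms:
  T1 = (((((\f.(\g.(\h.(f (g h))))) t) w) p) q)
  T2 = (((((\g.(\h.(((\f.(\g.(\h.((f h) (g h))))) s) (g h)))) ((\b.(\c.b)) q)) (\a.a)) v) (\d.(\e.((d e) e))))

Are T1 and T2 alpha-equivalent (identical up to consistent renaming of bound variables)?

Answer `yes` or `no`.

Term 1: (((((\f.(\g.(\h.(f (g h))))) t) w) p) q)
Term 2: (((((\g.(\h.(((\f.(\g.(\h.((f h) (g h))))) s) (g h)))) ((\b.(\c.b)) q)) (\a.a)) v) (\d.(\e.((d e) e))))
Alpha-equivalence: compare structure up to binder renaming.
Result: False

Answer: no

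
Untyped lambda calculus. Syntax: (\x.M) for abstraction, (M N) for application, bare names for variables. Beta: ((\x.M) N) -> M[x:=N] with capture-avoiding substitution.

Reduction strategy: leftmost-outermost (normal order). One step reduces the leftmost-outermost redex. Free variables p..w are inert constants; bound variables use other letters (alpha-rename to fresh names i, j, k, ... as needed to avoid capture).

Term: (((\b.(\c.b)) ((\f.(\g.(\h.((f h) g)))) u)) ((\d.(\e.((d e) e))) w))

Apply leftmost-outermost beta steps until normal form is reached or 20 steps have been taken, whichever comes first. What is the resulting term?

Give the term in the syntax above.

Answer: (\g.(\h.((u h) g)))

Derivation:
Step 0: (((\b.(\c.b)) ((\f.(\g.(\h.((f h) g)))) u)) ((\d.(\e.((d e) e))) w))
Step 1: ((\c.((\f.(\g.(\h.((f h) g)))) u)) ((\d.(\e.((d e) e))) w))
Step 2: ((\f.(\g.(\h.((f h) g)))) u)
Step 3: (\g.(\h.((u h) g)))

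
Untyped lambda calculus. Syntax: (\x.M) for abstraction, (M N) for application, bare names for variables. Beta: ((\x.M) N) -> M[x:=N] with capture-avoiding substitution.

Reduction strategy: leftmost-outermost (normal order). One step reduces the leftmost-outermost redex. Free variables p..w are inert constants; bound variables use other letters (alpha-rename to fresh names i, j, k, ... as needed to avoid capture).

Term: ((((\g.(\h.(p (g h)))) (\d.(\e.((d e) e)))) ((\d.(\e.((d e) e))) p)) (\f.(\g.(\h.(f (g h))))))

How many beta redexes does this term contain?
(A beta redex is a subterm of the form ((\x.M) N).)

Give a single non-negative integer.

Term: ((((\g.(\h.(p (g h)))) (\d.(\e.((d e) e)))) ((\d.(\e.((d e) e))) p)) (\f.(\g.(\h.(f (g h))))))
  Redex: ((\g.(\h.(p (g h)))) (\d.(\e.((d e) e))))
  Redex: ((\d.(\e.((d e) e))) p)
Total redexes: 2

Answer: 2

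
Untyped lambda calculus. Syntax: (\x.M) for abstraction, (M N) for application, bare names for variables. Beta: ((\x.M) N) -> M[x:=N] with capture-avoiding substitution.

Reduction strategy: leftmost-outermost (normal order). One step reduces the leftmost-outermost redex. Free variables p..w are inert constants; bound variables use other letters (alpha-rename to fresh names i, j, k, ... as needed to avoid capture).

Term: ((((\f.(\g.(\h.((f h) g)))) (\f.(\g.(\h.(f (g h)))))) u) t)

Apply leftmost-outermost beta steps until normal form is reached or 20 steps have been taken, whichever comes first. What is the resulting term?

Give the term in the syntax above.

Answer: (\h.(t (u h)))

Derivation:
Step 0: ((((\f.(\g.(\h.((f h) g)))) (\f.(\g.(\h.(f (g h)))))) u) t)
Step 1: (((\g.(\h.(((\f.(\g.(\h.(f (g h))))) h) g))) u) t)
Step 2: ((\h.(((\f.(\g.(\h.(f (g h))))) h) u)) t)
Step 3: (((\f.(\g.(\h.(f (g h))))) t) u)
Step 4: ((\g.(\h.(t (g h)))) u)
Step 5: (\h.(t (u h)))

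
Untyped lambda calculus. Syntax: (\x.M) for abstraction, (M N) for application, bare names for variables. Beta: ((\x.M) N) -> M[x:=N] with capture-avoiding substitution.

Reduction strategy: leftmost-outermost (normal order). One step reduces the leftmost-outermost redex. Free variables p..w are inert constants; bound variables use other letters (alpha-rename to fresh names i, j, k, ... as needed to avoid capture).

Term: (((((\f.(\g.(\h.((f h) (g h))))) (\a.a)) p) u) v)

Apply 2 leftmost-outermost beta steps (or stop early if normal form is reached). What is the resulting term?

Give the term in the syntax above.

Step 0: (((((\f.(\g.(\h.((f h) (g h))))) (\a.a)) p) u) v)
Step 1: ((((\g.(\h.(((\a.a) h) (g h)))) p) u) v)
Step 2: (((\h.(((\a.a) h) (p h))) u) v)

Answer: (((\h.(((\a.a) h) (p h))) u) v)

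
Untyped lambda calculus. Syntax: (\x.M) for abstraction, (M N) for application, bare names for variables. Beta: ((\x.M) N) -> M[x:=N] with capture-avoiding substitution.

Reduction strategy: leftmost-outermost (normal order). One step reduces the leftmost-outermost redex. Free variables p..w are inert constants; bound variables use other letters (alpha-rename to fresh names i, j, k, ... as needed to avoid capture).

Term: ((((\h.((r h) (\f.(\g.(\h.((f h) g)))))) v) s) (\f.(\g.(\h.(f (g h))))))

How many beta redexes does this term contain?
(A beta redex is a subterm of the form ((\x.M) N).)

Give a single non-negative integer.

Term: ((((\h.((r h) (\f.(\g.(\h.((f h) g)))))) v) s) (\f.(\g.(\h.(f (g h))))))
  Redex: ((\h.((r h) (\f.(\g.(\h.((f h) g)))))) v)
Total redexes: 1

Answer: 1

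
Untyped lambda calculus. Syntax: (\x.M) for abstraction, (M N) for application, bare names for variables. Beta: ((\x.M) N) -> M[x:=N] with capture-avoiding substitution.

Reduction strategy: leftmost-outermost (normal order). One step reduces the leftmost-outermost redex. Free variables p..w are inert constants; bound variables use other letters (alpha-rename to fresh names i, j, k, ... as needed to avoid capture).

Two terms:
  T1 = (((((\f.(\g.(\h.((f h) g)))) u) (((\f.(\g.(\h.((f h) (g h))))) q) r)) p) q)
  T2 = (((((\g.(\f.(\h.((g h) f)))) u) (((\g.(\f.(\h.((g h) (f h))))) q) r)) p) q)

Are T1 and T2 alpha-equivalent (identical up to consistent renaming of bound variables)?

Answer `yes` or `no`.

Answer: yes

Derivation:
Term 1: (((((\f.(\g.(\h.((f h) g)))) u) (((\f.(\g.(\h.((f h) (g h))))) q) r)) p) q)
Term 2: (((((\g.(\f.(\h.((g h) f)))) u) (((\g.(\f.(\h.((g h) (f h))))) q) r)) p) q)
Alpha-equivalence: compare structure up to binder renaming.
Result: True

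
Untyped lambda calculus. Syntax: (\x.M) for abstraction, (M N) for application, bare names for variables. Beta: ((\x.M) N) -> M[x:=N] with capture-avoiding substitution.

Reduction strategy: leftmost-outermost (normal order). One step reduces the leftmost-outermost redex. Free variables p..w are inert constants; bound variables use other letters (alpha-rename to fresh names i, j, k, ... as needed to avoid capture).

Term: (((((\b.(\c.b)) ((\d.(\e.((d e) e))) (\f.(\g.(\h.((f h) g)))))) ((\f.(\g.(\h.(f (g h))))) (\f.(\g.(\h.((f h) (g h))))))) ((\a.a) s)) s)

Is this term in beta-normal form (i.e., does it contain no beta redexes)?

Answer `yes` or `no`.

Term: (((((\b.(\c.b)) ((\d.(\e.((d e) e))) (\f.(\g.(\h.((f h) g)))))) ((\f.(\g.(\h.(f (g h))))) (\f.(\g.(\h.((f h) (g h))))))) ((\a.a) s)) s)
Found 4 beta redex(es).

Answer: no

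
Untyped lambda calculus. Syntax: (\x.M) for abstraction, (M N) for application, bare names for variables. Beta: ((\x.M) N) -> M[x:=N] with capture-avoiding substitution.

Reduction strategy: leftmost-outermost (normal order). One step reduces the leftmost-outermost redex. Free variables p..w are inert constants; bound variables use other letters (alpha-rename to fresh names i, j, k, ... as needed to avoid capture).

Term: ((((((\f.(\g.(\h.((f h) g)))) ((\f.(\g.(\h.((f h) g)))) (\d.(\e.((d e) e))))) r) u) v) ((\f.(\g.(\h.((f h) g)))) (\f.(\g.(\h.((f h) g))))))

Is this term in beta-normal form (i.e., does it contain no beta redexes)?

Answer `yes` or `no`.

Answer: no

Derivation:
Term: ((((((\f.(\g.(\h.((f h) g)))) ((\f.(\g.(\h.((f h) g)))) (\d.(\e.((d e) e))))) r) u) v) ((\f.(\g.(\h.((f h) g)))) (\f.(\g.(\h.((f h) g))))))
Found 3 beta redex(es).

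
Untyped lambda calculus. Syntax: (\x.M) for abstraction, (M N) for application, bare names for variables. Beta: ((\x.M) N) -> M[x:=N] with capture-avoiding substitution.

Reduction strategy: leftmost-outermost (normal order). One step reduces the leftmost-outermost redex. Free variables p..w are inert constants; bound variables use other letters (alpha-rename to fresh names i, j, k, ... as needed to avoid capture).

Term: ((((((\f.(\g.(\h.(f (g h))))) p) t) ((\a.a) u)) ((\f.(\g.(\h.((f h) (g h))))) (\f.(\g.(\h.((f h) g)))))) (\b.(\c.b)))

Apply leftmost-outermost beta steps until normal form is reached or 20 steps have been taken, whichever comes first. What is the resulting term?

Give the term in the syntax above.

Answer: (((p (t u)) (\g.(\h.(\i.((h i) (g h)))))) (\b.(\c.b)))

Derivation:
Step 0: ((((((\f.(\g.(\h.(f (g h))))) p) t) ((\a.a) u)) ((\f.(\g.(\h.((f h) (g h))))) (\f.(\g.(\h.((f h) g)))))) (\b.(\c.b)))
Step 1: (((((\g.(\h.(p (g h)))) t) ((\a.a) u)) ((\f.(\g.(\h.((f h) (g h))))) (\f.(\g.(\h.((f h) g)))))) (\b.(\c.b)))
Step 2: ((((\h.(p (t h))) ((\a.a) u)) ((\f.(\g.(\h.((f h) (g h))))) (\f.(\g.(\h.((f h) g)))))) (\b.(\c.b)))
Step 3: (((p (t ((\a.a) u))) ((\f.(\g.(\h.((f h) (g h))))) (\f.(\g.(\h.((f h) g)))))) (\b.(\c.b)))
Step 4: (((p (t u)) ((\f.(\g.(\h.((f h) (g h))))) (\f.(\g.(\h.((f h) g)))))) (\b.(\c.b)))
Step 5: (((p (t u)) (\g.(\h.(((\f.(\g.(\h.((f h) g)))) h) (g h))))) (\b.(\c.b)))
Step 6: (((p (t u)) (\g.(\h.((\g.(\i.((h i) g))) (g h))))) (\b.(\c.b)))
Step 7: (((p (t u)) (\g.(\h.(\i.((h i) (g h)))))) (\b.(\c.b)))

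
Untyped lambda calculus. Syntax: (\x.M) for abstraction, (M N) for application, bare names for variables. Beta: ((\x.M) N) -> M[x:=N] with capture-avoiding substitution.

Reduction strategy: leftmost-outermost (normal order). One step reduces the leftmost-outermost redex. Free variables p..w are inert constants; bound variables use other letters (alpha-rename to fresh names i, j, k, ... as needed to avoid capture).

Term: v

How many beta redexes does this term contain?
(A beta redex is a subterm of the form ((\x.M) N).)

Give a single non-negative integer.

Answer: 0

Derivation:
Term: v
  (no redexes)
Total redexes: 0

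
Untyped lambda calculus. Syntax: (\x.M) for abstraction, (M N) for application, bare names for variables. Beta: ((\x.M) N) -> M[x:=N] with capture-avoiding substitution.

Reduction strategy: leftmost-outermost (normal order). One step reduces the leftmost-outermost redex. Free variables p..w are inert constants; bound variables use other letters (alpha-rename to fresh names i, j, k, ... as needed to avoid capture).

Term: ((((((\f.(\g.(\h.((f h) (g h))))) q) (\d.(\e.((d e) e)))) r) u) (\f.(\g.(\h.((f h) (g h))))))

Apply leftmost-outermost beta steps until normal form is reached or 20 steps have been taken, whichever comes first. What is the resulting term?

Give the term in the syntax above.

Step 0: ((((((\f.(\g.(\h.((f h) (g h))))) q) (\d.(\e.((d e) e)))) r) u) (\f.(\g.(\h.((f h) (g h))))))
Step 1: (((((\g.(\h.((q h) (g h)))) (\d.(\e.((d e) e)))) r) u) (\f.(\g.(\h.((f h) (g h))))))
Step 2: ((((\h.((q h) ((\d.(\e.((d e) e))) h))) r) u) (\f.(\g.(\h.((f h) (g h))))))
Step 3: ((((q r) ((\d.(\e.((d e) e))) r)) u) (\f.(\g.(\h.((f h) (g h))))))
Step 4: ((((q r) (\e.((r e) e))) u) (\f.(\g.(\h.((f h) (g h))))))

Answer: ((((q r) (\e.((r e) e))) u) (\f.(\g.(\h.((f h) (g h))))))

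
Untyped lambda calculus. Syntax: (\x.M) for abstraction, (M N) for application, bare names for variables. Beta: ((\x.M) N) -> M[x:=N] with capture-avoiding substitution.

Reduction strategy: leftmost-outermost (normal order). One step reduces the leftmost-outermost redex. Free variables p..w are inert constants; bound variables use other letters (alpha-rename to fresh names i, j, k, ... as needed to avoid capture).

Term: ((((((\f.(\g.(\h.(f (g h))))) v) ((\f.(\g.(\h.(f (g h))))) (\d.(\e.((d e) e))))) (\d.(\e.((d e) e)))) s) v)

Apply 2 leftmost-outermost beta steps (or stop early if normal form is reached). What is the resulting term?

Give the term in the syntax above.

Answer: ((((\h.(v (((\f.(\g.(\h.(f (g h))))) (\d.(\e.((d e) e)))) h))) (\d.(\e.((d e) e)))) s) v)

Derivation:
Step 0: ((((((\f.(\g.(\h.(f (g h))))) v) ((\f.(\g.(\h.(f (g h))))) (\d.(\e.((d e) e))))) (\d.(\e.((d e) e)))) s) v)
Step 1: (((((\g.(\h.(v (g h)))) ((\f.(\g.(\h.(f (g h))))) (\d.(\e.((d e) e))))) (\d.(\e.((d e) e)))) s) v)
Step 2: ((((\h.(v (((\f.(\g.(\h.(f (g h))))) (\d.(\e.((d e) e)))) h))) (\d.(\e.((d e) e)))) s) v)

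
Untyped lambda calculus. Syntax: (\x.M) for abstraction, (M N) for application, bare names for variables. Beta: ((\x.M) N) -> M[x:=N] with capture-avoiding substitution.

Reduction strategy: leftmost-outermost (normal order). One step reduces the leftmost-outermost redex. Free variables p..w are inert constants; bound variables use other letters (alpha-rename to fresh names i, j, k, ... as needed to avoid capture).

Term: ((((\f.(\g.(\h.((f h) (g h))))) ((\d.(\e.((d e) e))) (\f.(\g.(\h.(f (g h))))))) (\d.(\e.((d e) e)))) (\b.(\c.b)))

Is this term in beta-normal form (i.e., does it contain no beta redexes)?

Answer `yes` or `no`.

Term: ((((\f.(\g.(\h.((f h) (g h))))) ((\d.(\e.((d e) e))) (\f.(\g.(\h.(f (g h))))))) (\d.(\e.((d e) e)))) (\b.(\c.b)))
Found 2 beta redex(es).

Answer: no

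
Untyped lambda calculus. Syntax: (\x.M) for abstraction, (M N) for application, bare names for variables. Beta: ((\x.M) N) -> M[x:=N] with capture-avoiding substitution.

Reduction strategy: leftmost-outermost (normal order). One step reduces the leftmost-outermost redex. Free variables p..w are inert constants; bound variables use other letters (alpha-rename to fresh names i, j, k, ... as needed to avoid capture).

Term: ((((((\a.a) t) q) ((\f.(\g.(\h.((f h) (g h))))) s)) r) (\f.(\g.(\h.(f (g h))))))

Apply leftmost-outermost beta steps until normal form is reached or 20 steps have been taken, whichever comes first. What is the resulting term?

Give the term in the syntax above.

Step 0: ((((((\a.a) t) q) ((\f.(\g.(\h.((f h) (g h))))) s)) r) (\f.(\g.(\h.(f (g h))))))
Step 1: ((((t q) ((\f.(\g.(\h.((f h) (g h))))) s)) r) (\f.(\g.(\h.(f (g h))))))
Step 2: ((((t q) (\g.(\h.((s h) (g h))))) r) (\f.(\g.(\h.(f (g h))))))

Answer: ((((t q) (\g.(\h.((s h) (g h))))) r) (\f.(\g.(\h.(f (g h))))))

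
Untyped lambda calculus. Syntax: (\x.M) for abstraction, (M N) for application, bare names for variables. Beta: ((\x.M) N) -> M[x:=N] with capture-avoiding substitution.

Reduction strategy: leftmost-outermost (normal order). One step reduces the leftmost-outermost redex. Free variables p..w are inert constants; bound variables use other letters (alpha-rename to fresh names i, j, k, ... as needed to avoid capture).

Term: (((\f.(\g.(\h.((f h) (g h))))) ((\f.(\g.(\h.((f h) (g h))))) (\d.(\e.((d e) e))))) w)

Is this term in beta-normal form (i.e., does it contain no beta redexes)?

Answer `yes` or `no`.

Term: (((\f.(\g.(\h.((f h) (g h))))) ((\f.(\g.(\h.((f h) (g h))))) (\d.(\e.((d e) e))))) w)
Found 2 beta redex(es).

Answer: no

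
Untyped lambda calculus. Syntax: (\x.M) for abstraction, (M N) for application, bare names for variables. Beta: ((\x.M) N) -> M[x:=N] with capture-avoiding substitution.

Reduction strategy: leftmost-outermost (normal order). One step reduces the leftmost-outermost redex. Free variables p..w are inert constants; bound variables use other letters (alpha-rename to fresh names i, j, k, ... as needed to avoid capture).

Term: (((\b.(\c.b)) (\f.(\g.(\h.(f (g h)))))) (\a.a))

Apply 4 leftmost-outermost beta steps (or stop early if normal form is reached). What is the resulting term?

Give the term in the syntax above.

Answer: (\f.(\g.(\h.(f (g h)))))

Derivation:
Step 0: (((\b.(\c.b)) (\f.(\g.(\h.(f (g h)))))) (\a.a))
Step 1: ((\c.(\f.(\g.(\h.(f (g h)))))) (\a.a))
Step 2: (\f.(\g.(\h.(f (g h)))))
Step 3: (normal form reached)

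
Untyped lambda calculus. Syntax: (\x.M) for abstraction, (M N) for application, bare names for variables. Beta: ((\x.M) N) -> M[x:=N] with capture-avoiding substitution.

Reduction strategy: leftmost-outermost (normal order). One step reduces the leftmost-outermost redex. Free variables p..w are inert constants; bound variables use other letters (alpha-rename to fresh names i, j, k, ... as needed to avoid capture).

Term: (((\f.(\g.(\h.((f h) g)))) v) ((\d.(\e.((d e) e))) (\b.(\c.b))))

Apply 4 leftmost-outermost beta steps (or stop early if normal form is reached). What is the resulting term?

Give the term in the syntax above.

Answer: (\h.((v h) (\e.((\c.e) e))))

Derivation:
Step 0: (((\f.(\g.(\h.((f h) g)))) v) ((\d.(\e.((d e) e))) (\b.(\c.b))))
Step 1: ((\g.(\h.((v h) g))) ((\d.(\e.((d e) e))) (\b.(\c.b))))
Step 2: (\h.((v h) ((\d.(\e.((d e) e))) (\b.(\c.b)))))
Step 3: (\h.((v h) (\e.(((\b.(\c.b)) e) e))))
Step 4: (\h.((v h) (\e.((\c.e) e))))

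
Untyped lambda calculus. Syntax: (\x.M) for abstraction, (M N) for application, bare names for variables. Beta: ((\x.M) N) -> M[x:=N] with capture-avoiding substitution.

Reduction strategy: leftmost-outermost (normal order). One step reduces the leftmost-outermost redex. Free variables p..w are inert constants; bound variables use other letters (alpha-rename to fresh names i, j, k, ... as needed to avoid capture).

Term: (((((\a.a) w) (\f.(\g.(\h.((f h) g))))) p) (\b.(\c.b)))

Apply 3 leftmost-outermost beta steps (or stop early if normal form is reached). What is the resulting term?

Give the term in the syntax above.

Answer: (((w (\f.(\g.(\h.((f h) g))))) p) (\b.(\c.b)))

Derivation:
Step 0: (((((\a.a) w) (\f.(\g.(\h.((f h) g))))) p) (\b.(\c.b)))
Step 1: (((w (\f.(\g.(\h.((f h) g))))) p) (\b.(\c.b)))
Step 2: (normal form reached)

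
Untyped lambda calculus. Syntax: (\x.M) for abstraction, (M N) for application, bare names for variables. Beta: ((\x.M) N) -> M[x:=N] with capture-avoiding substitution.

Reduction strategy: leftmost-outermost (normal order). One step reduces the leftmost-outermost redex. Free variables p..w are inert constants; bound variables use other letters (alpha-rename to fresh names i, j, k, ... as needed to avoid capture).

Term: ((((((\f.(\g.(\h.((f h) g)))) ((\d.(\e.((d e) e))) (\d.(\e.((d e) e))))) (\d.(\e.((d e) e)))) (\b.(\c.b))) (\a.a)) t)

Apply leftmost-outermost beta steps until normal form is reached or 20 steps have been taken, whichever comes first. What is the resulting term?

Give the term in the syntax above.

Step 0: ((((((\f.(\g.(\h.((f h) g)))) ((\d.(\e.((d e) e))) (\d.(\e.((d e) e))))) (\d.(\e.((d e) e)))) (\b.(\c.b))) (\a.a)) t)
Step 1: (((((\g.(\h.((((\d.(\e.((d e) e))) (\d.(\e.((d e) e)))) h) g))) (\d.(\e.((d e) e)))) (\b.(\c.b))) (\a.a)) t)
Step 2: ((((\h.((((\d.(\e.((d e) e))) (\d.(\e.((d e) e)))) h) (\d.(\e.((d e) e))))) (\b.(\c.b))) (\a.a)) t)
Step 3: ((((((\d.(\e.((d e) e))) (\d.(\e.((d e) e)))) (\b.(\c.b))) (\d.(\e.((d e) e)))) (\a.a)) t)
Step 4: (((((\e.(((\d.(\e.((d e) e))) e) e)) (\b.(\c.b))) (\d.(\e.((d e) e)))) (\a.a)) t)
Step 5: ((((((\d.(\e.((d e) e))) (\b.(\c.b))) (\b.(\c.b))) (\d.(\e.((d e) e)))) (\a.a)) t)
Step 6: (((((\e.(((\b.(\c.b)) e) e)) (\b.(\c.b))) (\d.(\e.((d e) e)))) (\a.a)) t)
Step 7: ((((((\b.(\c.b)) (\b.(\c.b))) (\b.(\c.b))) (\d.(\e.((d e) e)))) (\a.a)) t)
Step 8: (((((\c.(\b.(\c.b))) (\b.(\c.b))) (\d.(\e.((d e) e)))) (\a.a)) t)
Step 9: ((((\b.(\c.b)) (\d.(\e.((d e) e)))) (\a.a)) t)
Step 10: (((\c.(\d.(\e.((d e) e)))) (\a.a)) t)
Step 11: ((\d.(\e.((d e) e))) t)
Step 12: (\e.((t e) e))

Answer: (\e.((t e) e))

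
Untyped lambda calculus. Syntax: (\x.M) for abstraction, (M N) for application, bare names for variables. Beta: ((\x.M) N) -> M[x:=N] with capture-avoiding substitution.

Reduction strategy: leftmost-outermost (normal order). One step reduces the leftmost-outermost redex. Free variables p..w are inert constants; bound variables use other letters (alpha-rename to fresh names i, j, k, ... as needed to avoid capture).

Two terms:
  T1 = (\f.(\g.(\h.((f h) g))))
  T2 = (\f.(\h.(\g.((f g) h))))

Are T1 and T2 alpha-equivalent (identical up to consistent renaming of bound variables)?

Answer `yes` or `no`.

Term 1: (\f.(\g.(\h.((f h) g))))
Term 2: (\f.(\h.(\g.((f g) h))))
Alpha-equivalence: compare structure up to binder renaming.
Result: True

Answer: yes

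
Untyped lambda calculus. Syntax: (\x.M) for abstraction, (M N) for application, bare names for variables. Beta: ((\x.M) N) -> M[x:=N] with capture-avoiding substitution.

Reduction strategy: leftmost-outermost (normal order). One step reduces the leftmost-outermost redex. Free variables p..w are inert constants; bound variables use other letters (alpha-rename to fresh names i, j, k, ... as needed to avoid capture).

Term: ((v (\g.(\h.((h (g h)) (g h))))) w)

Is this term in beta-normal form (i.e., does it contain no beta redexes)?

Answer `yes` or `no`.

Answer: yes

Derivation:
Term: ((v (\g.(\h.((h (g h)) (g h))))) w)
No beta redexes found.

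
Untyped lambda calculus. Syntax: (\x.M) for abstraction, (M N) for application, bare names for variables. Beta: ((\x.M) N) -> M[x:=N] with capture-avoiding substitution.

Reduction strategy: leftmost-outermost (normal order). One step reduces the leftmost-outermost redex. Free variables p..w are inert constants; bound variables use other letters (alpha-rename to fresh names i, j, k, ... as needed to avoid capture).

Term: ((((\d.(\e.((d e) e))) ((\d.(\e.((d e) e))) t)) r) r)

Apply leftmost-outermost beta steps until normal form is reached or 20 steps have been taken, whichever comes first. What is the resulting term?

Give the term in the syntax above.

Answer: ((((t r) r) r) r)

Derivation:
Step 0: ((((\d.(\e.((d e) e))) ((\d.(\e.((d e) e))) t)) r) r)
Step 1: (((\e.((((\d.(\e.((d e) e))) t) e) e)) r) r)
Step 2: (((((\d.(\e.((d e) e))) t) r) r) r)
Step 3: ((((\e.((t e) e)) r) r) r)
Step 4: ((((t r) r) r) r)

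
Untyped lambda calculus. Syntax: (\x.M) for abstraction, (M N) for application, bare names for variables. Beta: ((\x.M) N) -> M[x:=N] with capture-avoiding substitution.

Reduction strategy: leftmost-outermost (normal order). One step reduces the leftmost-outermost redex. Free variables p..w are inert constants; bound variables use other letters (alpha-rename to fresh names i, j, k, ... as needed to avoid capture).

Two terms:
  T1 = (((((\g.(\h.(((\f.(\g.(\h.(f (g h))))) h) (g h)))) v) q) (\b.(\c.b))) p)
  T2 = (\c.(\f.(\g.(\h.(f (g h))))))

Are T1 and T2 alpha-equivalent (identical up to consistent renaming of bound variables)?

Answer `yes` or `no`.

Answer: no

Derivation:
Term 1: (((((\g.(\h.(((\f.(\g.(\h.(f (g h))))) h) (g h)))) v) q) (\b.(\c.b))) p)
Term 2: (\c.(\f.(\g.(\h.(f (g h))))))
Alpha-equivalence: compare structure up to binder renaming.
Result: False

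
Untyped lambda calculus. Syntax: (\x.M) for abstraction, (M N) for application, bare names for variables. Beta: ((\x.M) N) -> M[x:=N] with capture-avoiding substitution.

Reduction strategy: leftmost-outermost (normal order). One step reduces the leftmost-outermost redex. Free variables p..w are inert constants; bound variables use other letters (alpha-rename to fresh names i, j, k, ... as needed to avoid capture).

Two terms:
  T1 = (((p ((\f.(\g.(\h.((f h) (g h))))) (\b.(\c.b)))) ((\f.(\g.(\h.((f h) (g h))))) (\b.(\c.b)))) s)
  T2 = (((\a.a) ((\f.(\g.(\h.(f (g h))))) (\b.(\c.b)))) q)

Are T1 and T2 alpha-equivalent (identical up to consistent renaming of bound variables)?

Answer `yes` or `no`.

Answer: no

Derivation:
Term 1: (((p ((\f.(\g.(\h.((f h) (g h))))) (\b.(\c.b)))) ((\f.(\g.(\h.((f h) (g h))))) (\b.(\c.b)))) s)
Term 2: (((\a.a) ((\f.(\g.(\h.(f (g h))))) (\b.(\c.b)))) q)
Alpha-equivalence: compare structure up to binder renaming.
Result: False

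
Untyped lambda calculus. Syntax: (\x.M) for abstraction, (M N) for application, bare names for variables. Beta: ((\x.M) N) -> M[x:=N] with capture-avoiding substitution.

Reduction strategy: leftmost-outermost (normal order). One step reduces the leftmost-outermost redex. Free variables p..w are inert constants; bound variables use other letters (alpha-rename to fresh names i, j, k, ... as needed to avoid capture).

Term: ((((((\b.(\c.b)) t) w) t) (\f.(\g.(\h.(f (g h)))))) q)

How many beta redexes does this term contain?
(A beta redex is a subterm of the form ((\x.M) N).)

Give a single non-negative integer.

Term: ((((((\b.(\c.b)) t) w) t) (\f.(\g.(\h.(f (g h)))))) q)
  Redex: ((\b.(\c.b)) t)
Total redexes: 1

Answer: 1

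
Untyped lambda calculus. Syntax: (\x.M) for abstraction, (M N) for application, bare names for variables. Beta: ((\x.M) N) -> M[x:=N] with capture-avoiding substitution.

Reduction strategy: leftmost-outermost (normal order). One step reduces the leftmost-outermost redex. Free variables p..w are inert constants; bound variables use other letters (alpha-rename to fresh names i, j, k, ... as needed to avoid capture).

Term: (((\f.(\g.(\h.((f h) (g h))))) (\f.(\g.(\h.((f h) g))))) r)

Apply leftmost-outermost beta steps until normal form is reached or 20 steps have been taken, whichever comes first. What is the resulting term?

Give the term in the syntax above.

Step 0: (((\f.(\g.(\h.((f h) (g h))))) (\f.(\g.(\h.((f h) g))))) r)
Step 1: ((\g.(\h.(((\f.(\g.(\h.((f h) g)))) h) (g h)))) r)
Step 2: (\h.(((\f.(\g.(\h.((f h) g)))) h) (r h)))
Step 3: (\h.((\g.(\i.((h i) g))) (r h)))
Step 4: (\h.(\i.((h i) (r h))))

Answer: (\h.(\i.((h i) (r h))))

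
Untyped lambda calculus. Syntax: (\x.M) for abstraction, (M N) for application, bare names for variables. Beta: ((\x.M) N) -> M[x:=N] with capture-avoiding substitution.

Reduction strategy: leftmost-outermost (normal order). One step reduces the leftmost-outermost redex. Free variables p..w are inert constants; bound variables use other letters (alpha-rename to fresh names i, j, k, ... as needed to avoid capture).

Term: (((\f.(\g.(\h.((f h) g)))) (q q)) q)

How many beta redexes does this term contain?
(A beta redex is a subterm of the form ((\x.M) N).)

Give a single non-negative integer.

Term: (((\f.(\g.(\h.((f h) g)))) (q q)) q)
  Redex: ((\f.(\g.(\h.((f h) g)))) (q q))
Total redexes: 1

Answer: 1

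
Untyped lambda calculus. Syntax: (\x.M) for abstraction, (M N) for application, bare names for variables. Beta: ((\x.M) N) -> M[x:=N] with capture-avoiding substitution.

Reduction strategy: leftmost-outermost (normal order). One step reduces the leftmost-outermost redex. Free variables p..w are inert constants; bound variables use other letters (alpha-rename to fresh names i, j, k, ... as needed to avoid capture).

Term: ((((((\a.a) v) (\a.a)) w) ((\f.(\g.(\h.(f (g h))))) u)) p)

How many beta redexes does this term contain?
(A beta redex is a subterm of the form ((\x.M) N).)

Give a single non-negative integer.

Term: ((((((\a.a) v) (\a.a)) w) ((\f.(\g.(\h.(f (g h))))) u)) p)
  Redex: ((\a.a) v)
  Redex: ((\f.(\g.(\h.(f (g h))))) u)
Total redexes: 2

Answer: 2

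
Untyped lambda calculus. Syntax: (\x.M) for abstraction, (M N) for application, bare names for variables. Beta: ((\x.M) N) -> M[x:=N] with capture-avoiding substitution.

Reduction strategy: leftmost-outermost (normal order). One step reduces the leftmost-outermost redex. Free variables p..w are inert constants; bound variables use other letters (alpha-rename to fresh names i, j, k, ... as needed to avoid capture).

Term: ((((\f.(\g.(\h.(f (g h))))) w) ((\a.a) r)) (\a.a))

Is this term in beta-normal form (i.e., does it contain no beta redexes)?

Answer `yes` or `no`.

Term: ((((\f.(\g.(\h.(f (g h))))) w) ((\a.a) r)) (\a.a))
Found 2 beta redex(es).

Answer: no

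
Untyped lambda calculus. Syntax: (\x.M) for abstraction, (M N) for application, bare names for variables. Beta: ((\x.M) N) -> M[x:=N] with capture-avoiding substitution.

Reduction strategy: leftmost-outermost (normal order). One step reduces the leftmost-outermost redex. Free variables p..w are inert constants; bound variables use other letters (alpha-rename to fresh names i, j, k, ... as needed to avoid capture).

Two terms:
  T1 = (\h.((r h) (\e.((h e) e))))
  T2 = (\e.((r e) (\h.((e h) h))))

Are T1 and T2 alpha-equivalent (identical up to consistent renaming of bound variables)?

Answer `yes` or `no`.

Answer: yes

Derivation:
Term 1: (\h.((r h) (\e.((h e) e))))
Term 2: (\e.((r e) (\h.((e h) h))))
Alpha-equivalence: compare structure up to binder renaming.
Result: True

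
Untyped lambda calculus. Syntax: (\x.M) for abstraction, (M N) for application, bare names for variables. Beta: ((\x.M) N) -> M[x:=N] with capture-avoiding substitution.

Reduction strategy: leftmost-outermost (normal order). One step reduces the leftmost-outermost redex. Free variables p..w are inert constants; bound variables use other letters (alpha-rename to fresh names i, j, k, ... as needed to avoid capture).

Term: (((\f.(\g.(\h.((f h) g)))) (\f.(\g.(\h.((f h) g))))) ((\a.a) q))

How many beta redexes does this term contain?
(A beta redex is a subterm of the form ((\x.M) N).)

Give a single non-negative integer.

Answer: 2

Derivation:
Term: (((\f.(\g.(\h.((f h) g)))) (\f.(\g.(\h.((f h) g))))) ((\a.a) q))
  Redex: ((\f.(\g.(\h.((f h) g)))) (\f.(\g.(\h.((f h) g)))))
  Redex: ((\a.a) q)
Total redexes: 2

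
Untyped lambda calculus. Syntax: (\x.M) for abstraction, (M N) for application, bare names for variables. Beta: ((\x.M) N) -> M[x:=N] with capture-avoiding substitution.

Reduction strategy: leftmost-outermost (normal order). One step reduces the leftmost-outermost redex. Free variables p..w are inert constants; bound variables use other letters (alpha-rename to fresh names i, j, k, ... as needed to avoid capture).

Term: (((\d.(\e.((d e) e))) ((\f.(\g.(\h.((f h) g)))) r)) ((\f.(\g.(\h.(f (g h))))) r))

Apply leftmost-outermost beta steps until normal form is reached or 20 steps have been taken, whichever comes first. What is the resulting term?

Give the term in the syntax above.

Step 0: (((\d.(\e.((d e) e))) ((\f.(\g.(\h.((f h) g)))) r)) ((\f.(\g.(\h.(f (g h))))) r))
Step 1: ((\e.((((\f.(\g.(\h.((f h) g)))) r) e) e)) ((\f.(\g.(\h.(f (g h))))) r))
Step 2: ((((\f.(\g.(\h.((f h) g)))) r) ((\f.(\g.(\h.(f (g h))))) r)) ((\f.(\g.(\h.(f (g h))))) r))
Step 3: (((\g.(\h.((r h) g))) ((\f.(\g.(\h.(f (g h))))) r)) ((\f.(\g.(\h.(f (g h))))) r))
Step 4: ((\h.((r h) ((\f.(\g.(\h.(f (g h))))) r))) ((\f.(\g.(\h.(f (g h))))) r))
Step 5: ((r ((\f.(\g.(\h.(f (g h))))) r)) ((\f.(\g.(\h.(f (g h))))) r))
Step 6: ((r (\g.(\h.(r (g h))))) ((\f.(\g.(\h.(f (g h))))) r))
Step 7: ((r (\g.(\h.(r (g h))))) (\g.(\h.(r (g h)))))

Answer: ((r (\g.(\h.(r (g h))))) (\g.(\h.(r (g h)))))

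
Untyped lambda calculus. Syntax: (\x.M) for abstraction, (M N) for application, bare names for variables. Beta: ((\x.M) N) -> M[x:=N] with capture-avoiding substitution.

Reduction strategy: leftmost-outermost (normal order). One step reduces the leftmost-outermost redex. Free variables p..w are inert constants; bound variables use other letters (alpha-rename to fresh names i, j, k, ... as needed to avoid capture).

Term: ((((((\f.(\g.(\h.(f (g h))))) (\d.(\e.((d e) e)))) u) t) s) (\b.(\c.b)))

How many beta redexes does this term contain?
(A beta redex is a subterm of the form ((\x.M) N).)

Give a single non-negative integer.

Answer: 1

Derivation:
Term: ((((((\f.(\g.(\h.(f (g h))))) (\d.(\e.((d e) e)))) u) t) s) (\b.(\c.b)))
  Redex: ((\f.(\g.(\h.(f (g h))))) (\d.(\e.((d e) e))))
Total redexes: 1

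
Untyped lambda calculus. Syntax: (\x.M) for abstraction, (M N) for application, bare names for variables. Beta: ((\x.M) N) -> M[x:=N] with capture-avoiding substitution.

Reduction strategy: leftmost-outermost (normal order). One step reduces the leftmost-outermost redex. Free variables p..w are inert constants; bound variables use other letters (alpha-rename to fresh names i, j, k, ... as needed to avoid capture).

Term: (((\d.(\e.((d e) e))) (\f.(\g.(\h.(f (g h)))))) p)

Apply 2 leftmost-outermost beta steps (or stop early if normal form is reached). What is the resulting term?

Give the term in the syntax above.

Answer: (((\f.(\g.(\h.(f (g h))))) p) p)

Derivation:
Step 0: (((\d.(\e.((d e) e))) (\f.(\g.(\h.(f (g h)))))) p)
Step 1: ((\e.(((\f.(\g.(\h.(f (g h))))) e) e)) p)
Step 2: (((\f.(\g.(\h.(f (g h))))) p) p)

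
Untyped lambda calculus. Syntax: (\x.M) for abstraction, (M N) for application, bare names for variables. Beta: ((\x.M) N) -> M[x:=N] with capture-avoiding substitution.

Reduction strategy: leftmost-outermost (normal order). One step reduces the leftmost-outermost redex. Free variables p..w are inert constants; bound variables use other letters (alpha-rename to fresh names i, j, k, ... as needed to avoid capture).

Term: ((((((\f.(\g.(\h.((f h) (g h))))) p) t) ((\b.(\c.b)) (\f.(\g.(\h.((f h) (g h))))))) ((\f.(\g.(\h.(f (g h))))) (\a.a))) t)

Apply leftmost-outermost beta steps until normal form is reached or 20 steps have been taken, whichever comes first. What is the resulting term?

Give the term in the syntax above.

Answer: ((((p (\c.(\f.(\g.(\h.((f h) (g h))))))) (t (\c.(\f.(\g.(\h.((f h) (g h)))))))) (\g.(\h.(g h)))) t)

Derivation:
Step 0: ((((((\f.(\g.(\h.((f h) (g h))))) p) t) ((\b.(\c.b)) (\f.(\g.(\h.((f h) (g h))))))) ((\f.(\g.(\h.(f (g h))))) (\a.a))) t)
Step 1: (((((\g.(\h.((p h) (g h)))) t) ((\b.(\c.b)) (\f.(\g.(\h.((f h) (g h))))))) ((\f.(\g.(\h.(f (g h))))) (\a.a))) t)
Step 2: ((((\h.((p h) (t h))) ((\b.(\c.b)) (\f.(\g.(\h.((f h) (g h))))))) ((\f.(\g.(\h.(f (g h))))) (\a.a))) t)
Step 3: ((((p ((\b.(\c.b)) (\f.(\g.(\h.((f h) (g h))))))) (t ((\b.(\c.b)) (\f.(\g.(\h.((f h) (g h)))))))) ((\f.(\g.(\h.(f (g h))))) (\a.a))) t)
Step 4: ((((p (\c.(\f.(\g.(\h.((f h) (g h))))))) (t ((\b.(\c.b)) (\f.(\g.(\h.((f h) (g h)))))))) ((\f.(\g.(\h.(f (g h))))) (\a.a))) t)
Step 5: ((((p (\c.(\f.(\g.(\h.((f h) (g h))))))) (t (\c.(\f.(\g.(\h.((f h) (g h)))))))) ((\f.(\g.(\h.(f (g h))))) (\a.a))) t)
Step 6: ((((p (\c.(\f.(\g.(\h.((f h) (g h))))))) (t (\c.(\f.(\g.(\h.((f h) (g h)))))))) (\g.(\h.((\a.a) (g h))))) t)
Step 7: ((((p (\c.(\f.(\g.(\h.((f h) (g h))))))) (t (\c.(\f.(\g.(\h.((f h) (g h)))))))) (\g.(\h.(g h)))) t)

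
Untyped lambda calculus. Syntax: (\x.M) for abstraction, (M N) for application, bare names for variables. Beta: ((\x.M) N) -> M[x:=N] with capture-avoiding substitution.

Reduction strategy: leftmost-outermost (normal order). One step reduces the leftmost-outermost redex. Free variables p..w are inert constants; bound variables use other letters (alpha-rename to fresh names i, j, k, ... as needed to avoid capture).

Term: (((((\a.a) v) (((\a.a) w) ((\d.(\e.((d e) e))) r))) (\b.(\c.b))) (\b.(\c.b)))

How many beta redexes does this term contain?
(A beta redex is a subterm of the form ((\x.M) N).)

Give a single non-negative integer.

Term: (((((\a.a) v) (((\a.a) w) ((\d.(\e.((d e) e))) r))) (\b.(\c.b))) (\b.(\c.b)))
  Redex: ((\a.a) v)
  Redex: ((\a.a) w)
  Redex: ((\d.(\e.((d e) e))) r)
Total redexes: 3

Answer: 3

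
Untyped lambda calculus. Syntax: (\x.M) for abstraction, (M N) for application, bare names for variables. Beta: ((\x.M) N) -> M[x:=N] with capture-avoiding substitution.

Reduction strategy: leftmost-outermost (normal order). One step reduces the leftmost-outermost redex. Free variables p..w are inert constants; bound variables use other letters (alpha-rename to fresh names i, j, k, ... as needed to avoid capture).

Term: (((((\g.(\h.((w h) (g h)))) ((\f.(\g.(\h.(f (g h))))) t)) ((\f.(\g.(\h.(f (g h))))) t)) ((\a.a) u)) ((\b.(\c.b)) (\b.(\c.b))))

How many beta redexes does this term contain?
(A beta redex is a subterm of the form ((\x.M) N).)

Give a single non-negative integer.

Term: (((((\g.(\h.((w h) (g h)))) ((\f.(\g.(\h.(f (g h))))) t)) ((\f.(\g.(\h.(f (g h))))) t)) ((\a.a) u)) ((\b.(\c.b)) (\b.(\c.b))))
  Redex: ((\g.(\h.((w h) (g h)))) ((\f.(\g.(\h.(f (g h))))) t))
  Redex: ((\f.(\g.(\h.(f (g h))))) t)
  Redex: ((\f.(\g.(\h.(f (g h))))) t)
  Redex: ((\a.a) u)
  Redex: ((\b.(\c.b)) (\b.(\c.b)))
Total redexes: 5

Answer: 5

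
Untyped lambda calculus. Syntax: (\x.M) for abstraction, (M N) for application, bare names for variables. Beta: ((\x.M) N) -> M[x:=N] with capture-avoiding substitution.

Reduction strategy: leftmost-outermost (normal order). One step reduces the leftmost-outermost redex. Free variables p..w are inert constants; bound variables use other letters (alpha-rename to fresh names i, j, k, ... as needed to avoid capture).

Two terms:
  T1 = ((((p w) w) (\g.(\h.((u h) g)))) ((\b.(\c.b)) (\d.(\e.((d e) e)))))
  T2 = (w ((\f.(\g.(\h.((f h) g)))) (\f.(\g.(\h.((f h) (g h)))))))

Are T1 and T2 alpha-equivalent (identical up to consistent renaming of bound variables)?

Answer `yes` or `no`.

Term 1: ((((p w) w) (\g.(\h.((u h) g)))) ((\b.(\c.b)) (\d.(\e.((d e) e)))))
Term 2: (w ((\f.(\g.(\h.((f h) g)))) (\f.(\g.(\h.((f h) (g h)))))))
Alpha-equivalence: compare structure up to binder renaming.
Result: False

Answer: no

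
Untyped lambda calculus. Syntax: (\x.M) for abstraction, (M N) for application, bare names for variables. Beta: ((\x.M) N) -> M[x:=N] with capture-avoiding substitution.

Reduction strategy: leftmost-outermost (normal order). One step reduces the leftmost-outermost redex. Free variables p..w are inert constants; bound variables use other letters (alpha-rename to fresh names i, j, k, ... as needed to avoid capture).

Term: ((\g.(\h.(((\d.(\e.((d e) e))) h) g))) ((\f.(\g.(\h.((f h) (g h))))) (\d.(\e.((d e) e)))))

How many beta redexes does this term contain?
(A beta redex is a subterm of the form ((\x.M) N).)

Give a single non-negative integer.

Term: ((\g.(\h.(((\d.(\e.((d e) e))) h) g))) ((\f.(\g.(\h.((f h) (g h))))) (\d.(\e.((d e) e)))))
  Redex: ((\g.(\h.(((\d.(\e.((d e) e))) h) g))) ((\f.(\g.(\h.((f h) (g h))))) (\d.(\e.((d e) e)))))
  Redex: ((\d.(\e.((d e) e))) h)
  Redex: ((\f.(\g.(\h.((f h) (g h))))) (\d.(\e.((d e) e))))
Total redexes: 3

Answer: 3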